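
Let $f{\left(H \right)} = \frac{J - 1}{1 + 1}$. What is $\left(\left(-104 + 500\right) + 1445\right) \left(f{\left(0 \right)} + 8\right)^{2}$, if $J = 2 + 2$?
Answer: $\frac{664601}{4} \approx 1.6615 \cdot 10^{5}$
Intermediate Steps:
$J = 4$
$f{\left(H \right)} = \frac{3}{2}$ ($f{\left(H \right)} = \frac{4 - 1}{1 + 1} = \frac{3}{2}$)
$\left(\left(-104 + 500\right) + 1445\right) \left(f{\left(0 \right)} + 8\right)^{2} = \left(\left(-104 + 500\right) + 1445\right) \left(\frac{3}{2} + 8\right)^{2} = \left(396 + 1445\right) \left(\frac{19}{2}\right)^{2} = 1841 \cdot \frac{361}{4} = \frac{664601}{4}$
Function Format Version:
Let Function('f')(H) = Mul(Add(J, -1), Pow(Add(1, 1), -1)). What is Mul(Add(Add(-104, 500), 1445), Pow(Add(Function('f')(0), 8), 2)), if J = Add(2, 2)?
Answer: Rational(664601, 4) ≈ 1.6615e+5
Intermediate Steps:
J = 4
Function('f')(H) = Rational(3, 2) (Function('f')(H) = Mul(Add(4, -1), Pow(Add(1, 1), -1)) = Mul(3, Pow(2, -1)) = Mul(3, Rational(1, 2)) = Rational(3, 2))
Mul(Add(Add(-104, 500), 1445), Pow(Add(Function('f')(0), 8), 2)) = Mul(Add(Add(-104, 500), 1445), Pow(Add(Rational(3, 2), 8), 2)) = Mul(Add(396, 1445), Pow(Rational(19, 2), 2)) = Mul(1841, Rational(361, 4)) = Rational(664601, 4)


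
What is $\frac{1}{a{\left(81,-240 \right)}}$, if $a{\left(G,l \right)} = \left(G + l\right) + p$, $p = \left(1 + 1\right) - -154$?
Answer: $- \frac{1}{3} \approx -0.33333$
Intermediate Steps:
$p = 156$ ($p = 2 + 154 = 156$)
$a{\left(G,l \right)} = 156 + G + l$ ($a{\left(G,l \right)} = \left(G + l\right) + 156 = 156 + G + l$)
$\frac{1}{a{\left(81,-240 \right)}} = \frac{1}{156 + 81 - 240} = \frac{1}{-3} = - \frac{1}{3}$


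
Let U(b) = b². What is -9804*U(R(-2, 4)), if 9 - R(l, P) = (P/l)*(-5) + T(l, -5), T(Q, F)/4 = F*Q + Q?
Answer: -10676556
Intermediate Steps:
T(Q, F) = 4*Q + 4*F*Q (T(Q, F) = 4*(F*Q + Q) = 4*(Q + F*Q) = 4*Q + 4*F*Q)
R(l, P) = 9 + 16*l + 5*P/l (R(l, P) = 9 - ((P/l)*(-5) + 4*l*(1 - 5)) = 9 - (-5*P/l + 4*l*(-4)) = 9 - (-5*P/l - 16*l) = 9 - (-16*l - 5*P/l) = 9 + (16*l + 5*P/l) = 9 + 16*l + 5*P/l)
-9804*U(R(-2, 4)) = -9804*(9 + 16*(-2) + 5*4/(-2))² = -9804*(9 - 32 + 5*4*(-½))² = -9804*(9 - 32 - 10)² = -9804*(-33)² = -9804*1089 = -1*10676556 = -10676556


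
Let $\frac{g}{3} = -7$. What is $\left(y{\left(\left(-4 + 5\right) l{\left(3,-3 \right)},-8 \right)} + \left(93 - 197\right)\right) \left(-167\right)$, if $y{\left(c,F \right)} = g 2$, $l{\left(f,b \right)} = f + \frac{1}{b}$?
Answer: $24382$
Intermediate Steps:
$g = -21$ ($g = 3 \left(-7\right) = -21$)
$y{\left(c,F \right)} = -42$ ($y{\left(c,F \right)} = \left(-21\right) 2 = -42$)
$\left(y{\left(\left(-4 + 5\right) l{\left(3,-3 \right)},-8 \right)} + \left(93 - 197\right)\right) \left(-167\right) = \left(-42 + \left(93 - 197\right)\right) \left(-167\right) = \left(-42 - 104\right) \left(-167\right) = \left(-146\right) \left(-167\right) = 24382$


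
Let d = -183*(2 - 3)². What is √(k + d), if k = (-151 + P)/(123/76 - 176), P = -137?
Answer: I*√31852405983/13253 ≈ 13.467*I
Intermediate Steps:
d = -183 (d = -183*(-1)² = -183*1 = -183)
k = 21888/13253 (k = (-151 - 137)/(123/76 - 176) = -288/(123*(1/76) - 176) = -288/(123/76 - 176) = -288/(-13253/76) = -288*(-76/13253) = 21888/13253 ≈ 1.6516)
√(k + d) = √(21888/13253 - 183) = √(-2403411/13253) = I*√31852405983/13253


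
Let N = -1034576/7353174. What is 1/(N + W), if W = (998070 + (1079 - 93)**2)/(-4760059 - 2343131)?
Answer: -1450860889585/606569406159 ≈ -2.3919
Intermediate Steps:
W = -985133/3551595 (W = (998070 + 986**2)/(-7103190) = (998070 + 972196)*(-1/7103190) = 1970266*(-1/7103190) = -985133/3551595 ≈ -0.27738)
N = -517288/3676587 (N = -1034576*1/7353174 = -517288/3676587 ≈ -0.14070)
1/(N + W) = 1/(-517288/3676587 - 985133/3551595) = 1/(-606569406159/1450860889585) = -1450860889585/606569406159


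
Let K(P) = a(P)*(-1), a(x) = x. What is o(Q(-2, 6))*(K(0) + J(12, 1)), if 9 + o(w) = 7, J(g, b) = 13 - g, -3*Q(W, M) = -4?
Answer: -2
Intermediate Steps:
Q(W, M) = 4/3 (Q(W, M) = -⅓*(-4) = 4/3)
o(w) = -2 (o(w) = -9 + 7 = -2)
K(P) = -P (K(P) = P*(-1) = -P)
o(Q(-2, 6))*(K(0) + J(12, 1)) = -2*(-1*0 + (13 - 1*12)) = -2*(0 + (13 - 12)) = -2*(0 + 1) = -2*1 = -2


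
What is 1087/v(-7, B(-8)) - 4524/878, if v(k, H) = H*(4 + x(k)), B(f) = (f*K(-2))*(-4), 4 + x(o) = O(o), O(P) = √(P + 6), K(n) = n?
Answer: -2262/439 + 1087*I/64 ≈ -5.1526 + 16.984*I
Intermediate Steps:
O(P) = √(6 + P)
x(o) = -4 + √(6 + o)
B(f) = 8*f (B(f) = (f*(-2))*(-4) = -2*f*(-4) = 8*f)
v(k, H) = H*√(6 + k) (v(k, H) = H*(4 + (-4 + √(6 + k))) = H*√(6 + k))
1087/v(-7, B(-8)) - 4524/878 = 1087/(((8*(-8))*√(6 - 7))) - 4524/878 = 1087/((-64*I)) - 4524*1/878 = 1087/((-64*I)) - 2262/439 = 1087*(I/64) - 2262/439 = 1087*I/64 - 2262/439 = -2262/439 + 1087*I/64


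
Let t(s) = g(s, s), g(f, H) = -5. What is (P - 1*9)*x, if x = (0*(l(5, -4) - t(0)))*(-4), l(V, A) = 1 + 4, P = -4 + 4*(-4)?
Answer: 0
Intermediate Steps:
P = -20 (P = -4 - 16 = -20)
l(V, A) = 5
t(s) = -5
x = 0 (x = (0*(5 - 1*(-5)))*(-4) = (0*(5 + 5))*(-4) = (0*10)*(-4) = 0*(-4) = 0)
(P - 1*9)*x = (-20 - 1*9)*0 = (-20 - 9)*0 = -29*0 = 0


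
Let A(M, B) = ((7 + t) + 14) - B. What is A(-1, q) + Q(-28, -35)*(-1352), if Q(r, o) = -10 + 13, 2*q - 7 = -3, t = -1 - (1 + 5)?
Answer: -4044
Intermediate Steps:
t = -7 (t = -1 - 1*6 = -1 - 6 = -7)
q = 2 (q = 7/2 + (1/2)*(-3) = 7/2 - 3/2 = 2)
Q(r, o) = 3
A(M, B) = 14 - B (A(M, B) = ((7 - 7) + 14) - B = (0 + 14) - B = 14 - B)
A(-1, q) + Q(-28, -35)*(-1352) = (14 - 1*2) + 3*(-1352) = (14 - 2) - 4056 = 12 - 4056 = -4044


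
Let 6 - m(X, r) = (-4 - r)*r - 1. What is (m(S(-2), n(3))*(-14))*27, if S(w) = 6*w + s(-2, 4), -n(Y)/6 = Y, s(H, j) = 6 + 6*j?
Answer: -97902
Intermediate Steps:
n(Y) = -6*Y
S(w) = 30 + 6*w (S(w) = 6*w + (6 + 6*4) = 6*w + (6 + 24) = 6*w + 30 = 30 + 6*w)
m(X, r) = 7 - r*(-4 - r) (m(X, r) = 6 - ((-4 - r)*r - 1) = 6 - (r*(-4 - r) - 1) = 6 - (-1 + r*(-4 - r)) = 6 + (1 - r*(-4 - r)) = 7 - r*(-4 - r))
(m(S(-2), n(3))*(-14))*27 = ((7 + (-6*3)² + 4*(-6*3))*(-14))*27 = ((7 + (-18)² + 4*(-18))*(-14))*27 = ((7 + 324 - 72)*(-14))*27 = (259*(-14))*27 = -3626*27 = -97902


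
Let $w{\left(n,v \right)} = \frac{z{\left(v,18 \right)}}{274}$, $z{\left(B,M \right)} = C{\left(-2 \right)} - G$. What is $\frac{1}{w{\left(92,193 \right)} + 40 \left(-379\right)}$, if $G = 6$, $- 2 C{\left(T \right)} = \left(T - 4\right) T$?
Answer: $- \frac{137}{2076926} \approx -6.5963 \cdot 10^{-5}$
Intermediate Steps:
$C{\left(T \right)} = - \frac{T \left(-4 + T\right)}{2}$ ($C{\left(T \right)} = - \frac{\left(T - 4\right) T}{2} = - \frac{\left(-4 + T\right) T}{2} = - \frac{T \left(-4 + T\right)}{2}$)
$z{\left(B,M \right)} = -12$ ($z{\left(B,M \right)} = \frac{1}{2} \left(-2\right) \left(4 - -2\right) - 6 = \frac{1}{2} \left(-2\right) \left(4 + 2\right) - 6 = \frac{1}{2} \left(-2\right) 6 - 6 = -6 - 6 = -12$)
$w{\left(n,v \right)} = - \frac{6}{137}$ ($w{\left(n,v \right)} = - \frac{12}{274} = \left(-12\right) \frac{1}{274} = - \frac{6}{137}$)
$\frac{1}{w{\left(92,193 \right)} + 40 \left(-379\right)} = \frac{1}{- \frac{6}{137} + 40 \left(-379\right)} = \frac{1}{- \frac{6}{137} - 15160} = \frac{1}{- \frac{2076926}{137}} = - \frac{137}{2076926}$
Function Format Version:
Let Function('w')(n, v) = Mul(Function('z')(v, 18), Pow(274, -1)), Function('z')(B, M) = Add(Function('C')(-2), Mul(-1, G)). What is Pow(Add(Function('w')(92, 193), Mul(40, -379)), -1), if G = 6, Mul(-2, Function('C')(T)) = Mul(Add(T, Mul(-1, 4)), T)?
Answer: Rational(-137, 2076926) ≈ -6.5963e-5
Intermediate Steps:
Function('C')(T) = Mul(Rational(-1, 2), T, Add(-4, T)) (Function('C')(T) = Mul(Rational(-1, 2), Mul(Add(T, Mul(-1, 4)), T)) = Mul(Rational(-1, 2), Mul(Add(T, -4), T)) = Mul(Rational(-1, 2), Mul(Add(-4, T), T)) = Mul(Rational(-1, 2), Mul(T, Add(-4, T))) = Mul(Rational(-1, 2), T, Add(-4, T)))
Function('z')(B, M) = -12 (Function('z')(B, M) = Add(Mul(Rational(1, 2), -2, Add(4, Mul(-1, -2))), Mul(-1, 6)) = Add(Mul(Rational(1, 2), -2, Add(4, 2)), -6) = Add(Mul(Rational(1, 2), -2, 6), -6) = Add(-6, -6) = -12)
Function('w')(n, v) = Rational(-6, 137) (Function('w')(n, v) = Mul(-12, Pow(274, -1)) = Mul(-12, Rational(1, 274)) = Rational(-6, 137))
Pow(Add(Function('w')(92, 193), Mul(40, -379)), -1) = Pow(Add(Rational(-6, 137), Mul(40, -379)), -1) = Pow(Add(Rational(-6, 137), -15160), -1) = Pow(Rational(-2076926, 137), -1) = Rational(-137, 2076926)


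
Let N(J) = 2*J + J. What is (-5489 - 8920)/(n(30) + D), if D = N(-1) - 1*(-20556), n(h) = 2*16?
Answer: -14409/20585 ≈ -0.69998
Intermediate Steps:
n(h) = 32
N(J) = 3*J
D = 20553 (D = 3*(-1) - 1*(-20556) = -3 + 20556 = 20553)
(-5489 - 8920)/(n(30) + D) = (-5489 - 8920)/(32 + 20553) = -14409/20585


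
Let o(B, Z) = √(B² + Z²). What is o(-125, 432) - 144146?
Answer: -144146 + √202249 ≈ -1.4370e+5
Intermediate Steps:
o(-125, 432) - 144146 = √((-125)² + 432²) - 144146 = √(15625 + 186624) - 144146 = √202249 - 144146 = -144146 + √202249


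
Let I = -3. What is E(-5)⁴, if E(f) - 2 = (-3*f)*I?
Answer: 3418801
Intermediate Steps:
E(f) = 2 + 9*f (E(f) = 2 - 3*f*(-3) = 2 + 9*f)
E(-5)⁴ = (2 + 9*(-5))⁴ = (2 - 45)⁴ = (-43)⁴ = 3418801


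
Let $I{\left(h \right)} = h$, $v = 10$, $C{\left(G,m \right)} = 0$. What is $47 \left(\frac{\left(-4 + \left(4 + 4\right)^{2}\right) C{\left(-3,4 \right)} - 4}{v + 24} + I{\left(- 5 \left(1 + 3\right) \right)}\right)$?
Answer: $- \frac{16074}{17} \approx -945.53$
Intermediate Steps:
$47 \left(\frac{\left(-4 + \left(4 + 4\right)^{2}\right) C{\left(-3,4 \right)} - 4}{v + 24} + I{\left(- 5 \left(1 + 3\right) \right)}\right) = 47 \left(\frac{\left(-4 + \left(4 + 4\right)^{2}\right) 0 - 4}{10 + 24} - 5 \left(1 + 3\right)\right) = 47 \left(\frac{\left(-4 + 8^{2}\right) 0 - 4}{34} - 20\right) = 47 \left(\left(\left(-4 + 64\right) 0 - 4\right) \frac{1}{34} - 20\right) = 47 \left(\left(60 \cdot 0 - 4\right) \frac{1}{34} - 20\right) = 47 \left(\left(0 - 4\right) \frac{1}{34} - 20\right) = 47 \left(\left(-4\right) \frac{1}{34} - 20\right) = 47 \left(- \frac{2}{17} - 20\right) = 47 \left(- \frac{342}{17}\right) = - \frac{16074}{17}$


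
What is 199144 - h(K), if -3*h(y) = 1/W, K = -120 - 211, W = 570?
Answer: 340536241/1710 ≈ 1.9914e+5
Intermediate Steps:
K = -331
h(y) = -1/1710 (h(y) = -⅓/570 = -⅓*1/570 = -1/1710)
199144 - h(K) = 199144 - 1*(-1/1710) = 199144 + 1/1710 = 340536241/1710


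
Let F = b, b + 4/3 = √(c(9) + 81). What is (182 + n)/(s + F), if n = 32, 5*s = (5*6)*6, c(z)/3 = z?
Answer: 156/23 - 27*√3/23 ≈ 4.7493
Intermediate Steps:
c(z) = 3*z
s = 36 (s = ((5*6)*6)/5 = (30*6)/5 = (⅕)*180 = 36)
b = -4/3 + 6*√3 (b = -4/3 + √(3*9 + 81) = -4/3 + √(27 + 81) = -4/3 + √108 = -4/3 + 6*√3 ≈ 9.0590)
F = -4/3 + 6*√3 ≈ 9.0590
(182 + n)/(s + F) = (182 + 32)/(36 + (-4/3 + 6*√3)) = 214/(104/3 + 6*√3)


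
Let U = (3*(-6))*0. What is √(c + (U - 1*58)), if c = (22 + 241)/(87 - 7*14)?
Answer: I*√9911/11 ≈ 9.0504*I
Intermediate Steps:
U = 0 (U = -18*0 = 0)
c = -263/11 (c = 263/(87 - 98) = 263/(-11) = 263*(-1/11) = -263/11 ≈ -23.909)
√(c + (U - 1*58)) = √(-263/11 + (0 - 1*58)) = √(-263/11 + (0 - 58)) = √(-263/11 - 58) = √(-901/11) = I*√9911/11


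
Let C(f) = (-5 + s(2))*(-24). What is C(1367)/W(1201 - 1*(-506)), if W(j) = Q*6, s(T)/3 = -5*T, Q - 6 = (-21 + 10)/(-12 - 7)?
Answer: 532/25 ≈ 21.280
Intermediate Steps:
Q = 125/19 (Q = 6 + (-21 + 10)/(-12 - 7) = 6 - 11/(-19) = 6 - 11*(-1/19) = 6 + 11/19 = 125/19 ≈ 6.5789)
s(T) = -15*T (s(T) = 3*(-5*T) = -15*T)
W(j) = 750/19 (W(j) = (125/19)*6 = 750/19)
C(f) = 840 (C(f) = (-5 - 15*2)*(-24) = (-5 - 30)*(-24) = -35*(-24) = 840)
C(1367)/W(1201 - 1*(-506)) = 840/(750/19) = 840*(19/750) = 532/25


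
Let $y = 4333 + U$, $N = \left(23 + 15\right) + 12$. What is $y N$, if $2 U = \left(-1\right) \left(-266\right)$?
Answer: $223300$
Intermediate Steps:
$N = 50$ ($N = 38 + 12 = 50$)
$U = 133$ ($U = \frac{\left(-1\right) \left(-266\right)}{2} = \frac{1}{2} \cdot 266 = 133$)
$y = 4466$ ($y = 4333 + 133 = 4466$)
$y N = 4466 \cdot 50 = 223300$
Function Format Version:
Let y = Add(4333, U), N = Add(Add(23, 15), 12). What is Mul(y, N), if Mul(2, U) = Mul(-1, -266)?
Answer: 223300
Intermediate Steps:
N = 50 (N = Add(38, 12) = 50)
U = 133 (U = Mul(Rational(1, 2), Mul(-1, -266)) = Mul(Rational(1, 2), 266) = 133)
y = 4466 (y = Add(4333, 133) = 4466)
Mul(y, N) = Mul(4466, 50) = 223300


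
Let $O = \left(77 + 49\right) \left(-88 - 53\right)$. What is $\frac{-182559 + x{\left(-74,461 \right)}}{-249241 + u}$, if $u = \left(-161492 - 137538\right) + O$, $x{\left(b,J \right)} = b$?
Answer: $\frac{182633}{566037} \approx 0.32265$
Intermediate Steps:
$O = -17766$ ($O = 126 \left(-141\right) = -17766$)
$u = -316796$ ($u = \left(-161492 - 137538\right) - 17766 = -299030 - 17766 = -316796$)
$\frac{-182559 + x{\left(-74,461 \right)}}{-249241 + u} = \frac{-182559 - 74}{-249241 - 316796} = - \frac{182633}{-566037} = \left(-182633\right) \left(- \frac{1}{566037}\right) = \frac{182633}{566037}$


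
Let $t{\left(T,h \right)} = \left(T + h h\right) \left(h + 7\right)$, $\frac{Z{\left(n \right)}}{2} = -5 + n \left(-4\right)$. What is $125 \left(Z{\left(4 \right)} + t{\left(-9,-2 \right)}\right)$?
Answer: $-8375$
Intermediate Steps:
$Z{\left(n \right)} = -10 - 8 n$ ($Z{\left(n \right)} = 2 \left(-5 + n \left(-4\right)\right) = 2 \left(-5 - 4 n\right) = -10 - 8 n$)
$t{\left(T,h \right)} = \left(7 + h\right) \left(T + h^{2}\right)$ ($t{\left(T,h \right)} = \left(T + h^{2}\right) \left(7 + h\right) = \left(7 + h\right) \left(T + h^{2}\right)$)
$125 \left(Z{\left(4 \right)} + t{\left(-9,-2 \right)}\right) = 125 \left(\left(-10 - 32\right) + \left(\left(-2\right)^{3} + 7 \left(-9\right) + 7 \left(-2\right)^{2} - -18\right)\right) = 125 \left(\left(-10 - 32\right) + \left(-8 - 63 + 7 \cdot 4 + 18\right)\right) = 125 \left(-42 + \left(-8 - 63 + 28 + 18\right)\right) = 125 \left(-42 - 25\right) = 125 \left(-67\right) = -8375$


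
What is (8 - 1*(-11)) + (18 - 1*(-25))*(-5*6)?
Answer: -1271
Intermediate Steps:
(8 - 1*(-11)) + (18 - 1*(-25))*(-5*6) = (8 + 11) + (18 + 25)*(-30) = 19 + 43*(-30) = 19 - 1290 = -1271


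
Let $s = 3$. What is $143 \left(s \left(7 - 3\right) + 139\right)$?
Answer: $21593$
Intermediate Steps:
$143 \left(s \left(7 - 3\right) + 139\right) = 143 \left(3 \left(7 - 3\right) + 139\right) = 143 \left(3 \cdot 4 + 139\right) = 143 \left(12 + 139\right) = 143 \cdot 151 = 21593$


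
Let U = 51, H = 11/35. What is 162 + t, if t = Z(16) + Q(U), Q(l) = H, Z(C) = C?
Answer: 6241/35 ≈ 178.31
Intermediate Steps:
H = 11/35 (H = 11*(1/35) = 11/35 ≈ 0.31429)
Q(l) = 11/35
t = 571/35 (t = 16 + 11/35 = 571/35 ≈ 16.314)
162 + t = 162 + 571/35 = 6241/35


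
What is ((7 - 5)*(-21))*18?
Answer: -756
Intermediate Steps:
((7 - 5)*(-21))*18 = (2*(-21))*18 = -42*18 = -756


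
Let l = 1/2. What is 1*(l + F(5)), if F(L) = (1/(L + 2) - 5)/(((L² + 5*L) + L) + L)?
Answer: 44/105 ≈ 0.41905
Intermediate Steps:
l = ½ ≈ 0.50000
F(L) = (-5 + 1/(2 + L))/(L² + 7*L) (F(L) = (1/(2 + L) - 5)/((L² + 6*L) + L) = (-5 + 1/(2 + L))/(L² + 7*L))
1*(l + F(5)) = 1*(½ + (-9 - 5*5)/(5*(14 + 5² + 9*5))) = 1*(½ + (-9 - 25)/(5*(14 + 25 + 45))) = 1*(½ + (⅕)*(-34)/84) = 1*(½ + (⅕)*(1/84)*(-34)) = 1*(½ - 17/210) = 1*(44/105) = 44/105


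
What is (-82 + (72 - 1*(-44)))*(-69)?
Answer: -2346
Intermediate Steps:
(-82 + (72 - 1*(-44)))*(-69) = (-82 + (72 + 44))*(-69) = (-82 + 116)*(-69) = 34*(-69) = -2346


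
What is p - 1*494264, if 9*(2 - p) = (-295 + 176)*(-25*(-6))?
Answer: -1476836/3 ≈ -4.9228e+5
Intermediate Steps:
p = 5956/3 (p = 2 - (-295 + 176)*(-25*(-6))/9 = 2 - (-119)*150/9 = 2 - 1/9*(-17850) = 2 + 5950/3 = 5956/3 ≈ 1985.3)
p - 1*494264 = 5956/3 - 1*494264 = 5956/3 - 494264 = -1476836/3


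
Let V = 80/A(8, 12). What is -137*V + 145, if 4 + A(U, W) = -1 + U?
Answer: -10525/3 ≈ -3508.3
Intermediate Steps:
A(U, W) = -5 + U (A(U, W) = -4 + (-1 + U) = -5 + U)
V = 80/3 (V = 80/(-5 + 8) = 80/3 ≈ 26.667)
-137*V + 145 = -137*80/3 + 145 = -10960/3 + 145 = -10525/3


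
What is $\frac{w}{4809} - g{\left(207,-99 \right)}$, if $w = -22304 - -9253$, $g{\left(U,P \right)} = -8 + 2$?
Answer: $\frac{15803}{4809} \approx 3.2861$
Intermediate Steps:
$g{\left(U,P \right)} = -6$
$w = -13051$ ($w = -22304 + 9253 = -13051$)
$\frac{w}{4809} - g{\left(207,-99 \right)} = - \frac{13051}{4809} - -6 = \left(-13051\right) \frac{1}{4809} + 6 = - \frac{13051}{4809} + 6 = \frac{15803}{4809}$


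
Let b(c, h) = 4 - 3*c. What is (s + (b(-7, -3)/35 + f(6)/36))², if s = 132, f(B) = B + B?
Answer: 7806436/441 ≈ 17702.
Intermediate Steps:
f(B) = 2*B
(s + (b(-7, -3)/35 + f(6)/36))² = (132 + ((4 - 3*(-7))/35 + (2*6)/36))² = (132 + ((4 + 21)*(1/35) + 12*(1/36)))² = (132 + (25*(1/35) + ⅓))² = (132 + (5/7 + ⅓))² = (132 + 22/21)² = (2794/21)² = 7806436/441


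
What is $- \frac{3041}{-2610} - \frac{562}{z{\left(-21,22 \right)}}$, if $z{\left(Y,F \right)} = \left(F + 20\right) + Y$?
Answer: $- \frac{467653}{18270} \approx -25.597$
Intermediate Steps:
$z{\left(Y,F \right)} = 20 + F + Y$ ($z{\left(Y,F \right)} = \left(20 + F\right) + Y = 20 + F + Y$)
$- \frac{3041}{-2610} - \frac{562}{z{\left(-21,22 \right)}} = - \frac{3041}{-2610} - \frac{562}{20 + 22 - 21} = \left(-3041\right) \left(- \frac{1}{2610}\right) - \frac{562}{21} = \frac{3041}{2610} - \frac{562}{21} = - \frac{467653}{18270}$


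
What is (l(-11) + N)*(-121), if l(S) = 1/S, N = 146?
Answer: -17655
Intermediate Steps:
(l(-11) + N)*(-121) = (1/(-11) + 146)*(-121) = (-1/11 + 146)*(-121) = (1605/11)*(-121) = -17655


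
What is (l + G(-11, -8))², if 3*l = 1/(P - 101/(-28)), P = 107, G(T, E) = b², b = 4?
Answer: 22106931856/86322681 ≈ 256.10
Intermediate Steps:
G(T, E) = 16 (G(T, E) = 4² = 16)
l = 28/9291 (l = 1/(3*(107 - 101/(-28))) = 1/(3*(107 - 101*(-1/28))) = 1/(3*(107 + 101/28)) = 1/(3*(3097/28)) = (⅓)*(28/3097) = 28/9291 ≈ 0.0030137)
(l + G(-11, -8))² = (28/9291 + 16)² = (148684/9291)² = 22106931856/86322681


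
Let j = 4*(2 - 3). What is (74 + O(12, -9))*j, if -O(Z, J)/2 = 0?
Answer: -296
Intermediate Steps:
j = -4 (j = 4*(-1) = -4)
O(Z, J) = 0 (O(Z, J) = -2*0 = 0)
(74 + O(12, -9))*j = (74 + 0)*(-4) = 74*(-4) = -296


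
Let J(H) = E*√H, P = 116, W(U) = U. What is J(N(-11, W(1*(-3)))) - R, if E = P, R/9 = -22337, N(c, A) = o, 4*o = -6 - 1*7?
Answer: 201033 + 58*I*√13 ≈ 2.0103e+5 + 209.12*I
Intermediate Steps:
o = -13/4 (o = (-6 - 1*7)/4 = (-6 - 7)/4 = (¼)*(-13) = -13/4 ≈ -3.2500)
N(c, A) = -13/4
R = -201033 (R = 9*(-22337) = -201033)
E = 116
J(H) = 116*√H
J(N(-11, W(1*(-3)))) - R = 116*√(-13/4) - 1*(-201033) = 116*(I*√13/2) + 201033 = 58*I*√13 + 201033 = 201033 + 58*I*√13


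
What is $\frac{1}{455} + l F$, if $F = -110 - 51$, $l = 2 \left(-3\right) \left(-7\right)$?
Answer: $- \frac{3076709}{455} \approx -6762.0$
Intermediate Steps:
$l = 42$ ($l = \left(-6\right) \left(-7\right) = 42$)
$F = -161$ ($F = -110 - 51 = -161$)
$\frac{1}{455} + l F = \frac{1}{455} + 42 \left(-161\right) = \frac{1}{455} - 6762 = - \frac{3076709}{455}$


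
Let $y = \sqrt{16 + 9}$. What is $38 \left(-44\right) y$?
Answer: $-8360$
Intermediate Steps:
$y = 5$ ($y = \sqrt{25} = 5$)
$38 \left(-44\right) y = 38 \left(-44\right) 5 = \left(-1672\right) 5 = -8360$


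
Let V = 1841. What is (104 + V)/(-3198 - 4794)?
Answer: -1945/7992 ≈ -0.24337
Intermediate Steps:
(104 + V)/(-3198 - 4794) = (104 + 1841)/(-3198 - 4794) = 1945/(-7992) = 1945*(-1/7992) = -1945/7992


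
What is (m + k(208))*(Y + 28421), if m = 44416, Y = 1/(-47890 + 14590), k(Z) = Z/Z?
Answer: 42037106003683/33300 ≈ 1.2624e+9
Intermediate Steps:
k(Z) = 1
Y = -1/33300 (Y = 1/(-33300) = -1/33300 ≈ -3.0030e-5)
(m + k(208))*(Y + 28421) = (44416 + 1)*(-1/33300 + 28421) = 44417*(946419299/33300) = 42037106003683/33300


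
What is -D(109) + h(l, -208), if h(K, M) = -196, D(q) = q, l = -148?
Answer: -305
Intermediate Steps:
-D(109) + h(l, -208) = -1*109 - 196 = -109 - 196 = -305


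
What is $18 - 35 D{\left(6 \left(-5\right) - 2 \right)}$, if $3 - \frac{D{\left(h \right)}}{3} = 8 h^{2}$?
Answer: $859863$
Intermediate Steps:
$D{\left(h \right)} = 9 - 24 h^{2}$ ($D{\left(h \right)} = 9 - 3 \cdot 8 h^{2} = 9 - 24 h^{2}$)
$18 - 35 D{\left(6 \left(-5\right) - 2 \right)} = 18 - 35 \left(9 - 24 \left(6 \left(-5\right) - 2\right)^{2}\right) = 18 - 35 \left(9 - 24 \left(-30 - 2\right)^{2}\right) = 18 - 35 \left(9 - 24 \left(-32\right)^{2}\right) = 18 - 35 \left(9 - 24576\right) = 18 - -859845 = 18 + 859845 = 859863$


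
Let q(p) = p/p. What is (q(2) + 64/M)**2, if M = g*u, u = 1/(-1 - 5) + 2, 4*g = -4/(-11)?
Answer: 148225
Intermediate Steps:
g = 1/11 (g = (-4/(-11))/4 = (-4*(-1/11))/4 = (1/4)*(4/11) = 1/11 ≈ 0.090909)
u = 11/6 (u = 1/(-6) + 2 = -1/6 + 2 = 11/6 ≈ 1.8333)
q(p) = 1
M = 1/6 (M = (1/11)*(11/6) = 1/6 ≈ 0.16667)
(q(2) + 64/M)**2 = (1 + 64/(1/6))**2 = (1 + 64*6)**2 = (1 + 384)**2 = 385**2 = 148225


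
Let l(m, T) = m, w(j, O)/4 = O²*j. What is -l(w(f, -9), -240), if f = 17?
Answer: -5508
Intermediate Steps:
w(j, O) = 4*j*O² (w(j, O) = 4*(O²*j) = 4*(j*O²) = 4*j*O²)
-l(w(f, -9), -240) = -4*17*(-9)² = -4*17*81 = -1*5508 = -5508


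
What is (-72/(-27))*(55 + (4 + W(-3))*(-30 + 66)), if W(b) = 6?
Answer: 3320/3 ≈ 1106.7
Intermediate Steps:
(-72/(-27))*(55 + (4 + W(-3))*(-30 + 66)) = (-72/(-27))*(55 + (4 + 6)*(-30 + 66)) = (-72*(-1/27))*(55 + 10*36) = 8*(55 + 360)/3 = (8/3)*415 = 3320/3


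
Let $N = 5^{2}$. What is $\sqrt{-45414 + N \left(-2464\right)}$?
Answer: $i \sqrt{107014} \approx 327.13 i$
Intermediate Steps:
$N = 25$
$\sqrt{-45414 + N \left(-2464\right)} = \sqrt{-45414 + 25 \left(-2464\right)} = \sqrt{-45414 - 61600} = \sqrt{-107014} = i \sqrt{107014}$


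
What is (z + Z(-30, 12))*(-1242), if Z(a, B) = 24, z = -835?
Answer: 1007262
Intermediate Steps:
(z + Z(-30, 12))*(-1242) = (-835 + 24)*(-1242) = -811*(-1242) = 1007262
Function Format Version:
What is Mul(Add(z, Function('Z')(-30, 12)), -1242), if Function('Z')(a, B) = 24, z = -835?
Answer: 1007262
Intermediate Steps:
Mul(Add(z, Function('Z')(-30, 12)), -1242) = Mul(Add(-835, 24), -1242) = Mul(-811, -1242) = 1007262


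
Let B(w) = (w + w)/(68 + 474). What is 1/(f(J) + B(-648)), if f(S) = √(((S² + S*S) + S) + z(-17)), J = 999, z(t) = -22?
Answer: 175608/146659714835 + 73441*√1996979/146659714835 ≈ 0.00070884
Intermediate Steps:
B(w) = w/271 (B(w) = (2*w)/542 = (2*w)*(1/542) = w/271)
f(S) = √(-22 + S + 2*S²) (f(S) = √(((S² + S*S) + S) - 22) = √(((S² + S²) + S) - 22) = √((2*S² + S) - 22) = √((S + 2*S²) - 22) = √(-22 + S + 2*S²))
1/(f(J) + B(-648)) = 1/(√(-22 + 999 + 2*999²) + (1/271)*(-648)) = 1/(√(-22 + 999 + 2*998001) - 648/271) = 1/(√(-22 + 999 + 1996002) - 648/271) = 1/(√1996979 - 648/271) = 1/(-648/271 + √1996979)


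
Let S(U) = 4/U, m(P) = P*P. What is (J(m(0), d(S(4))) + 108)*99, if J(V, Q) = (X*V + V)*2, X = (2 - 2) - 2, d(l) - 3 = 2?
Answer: 10692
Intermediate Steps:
m(P) = P**2
d(l) = 5 (d(l) = 3 + 2 = 5)
X = -2 (X = 0 - 2 = -2)
J(V, Q) = -2*V (J(V, Q) = (-2*V + V)*2 = -V*2 = -2*V)
(J(m(0), d(S(4))) + 108)*99 = (-2*0**2 + 108)*99 = (-2*0 + 108)*99 = (0 + 108)*99 = 108*99 = 10692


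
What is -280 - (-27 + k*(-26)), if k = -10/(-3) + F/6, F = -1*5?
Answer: -188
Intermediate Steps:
F = -5
k = 5/2 (k = -10/(-3) - 5/6 = -10*(-⅓) - 5*⅙ = 10/3 - ⅚ = 5/2 ≈ 2.5000)
-280 - (-27 + k*(-26)) = -280 - (-27 + (5/2)*(-26)) = -280 - (-27 - 65) = -280 - 1*(-92) = -280 + 92 = -188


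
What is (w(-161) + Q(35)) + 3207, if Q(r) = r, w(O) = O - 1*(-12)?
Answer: 3093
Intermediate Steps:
w(O) = 12 + O (w(O) = O + 12 = 12 + O)
(w(-161) + Q(35)) + 3207 = ((12 - 161) + 35) + 3207 = (-149 + 35) + 3207 = -114 + 3207 = 3093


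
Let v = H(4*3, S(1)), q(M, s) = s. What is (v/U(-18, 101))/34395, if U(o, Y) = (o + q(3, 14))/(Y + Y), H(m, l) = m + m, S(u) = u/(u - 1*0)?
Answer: -404/11465 ≈ -0.035238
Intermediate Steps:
S(u) = 1 (S(u) = u/(u + 0) = u/u = 1)
H(m, l) = 2*m
v = 24 (v = 2*(4*3) = 2*12 = 24)
U(o, Y) = (14 + o)/(2*Y) (U(o, Y) = (o + 14)/(Y + Y) = (14 + o)/((2*Y)) = (14 + o)*(1/(2*Y)) = (14 + o)/(2*Y))
(v/U(-18, 101))/34395 = (24/(((½)*(14 - 18)/101)))/34395 = (24/(((½)*(1/101)*(-4))))*(1/34395) = (24/(-2/101))*(1/34395) = (24*(-101/2))*(1/34395) = -1212*1/34395 = -404/11465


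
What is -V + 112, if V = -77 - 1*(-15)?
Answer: 174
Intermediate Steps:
V = -62 (V = -77 + 15 = -62)
-V + 112 = -1*(-62) + 112 = 62 + 112 = 174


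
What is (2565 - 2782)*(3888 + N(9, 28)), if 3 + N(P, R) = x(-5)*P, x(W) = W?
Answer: -833280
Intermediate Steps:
N(P, R) = -3 - 5*P
(2565 - 2782)*(3888 + N(9, 28)) = (2565 - 2782)*(3888 + (-3 - 5*9)) = -217*(3888 + (-3 - 45)) = -217*(3888 - 48) = -217*3840 = -833280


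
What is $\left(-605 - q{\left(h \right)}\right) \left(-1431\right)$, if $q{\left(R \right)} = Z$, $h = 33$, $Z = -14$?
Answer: $845721$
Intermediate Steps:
$q{\left(R \right)} = -14$
$\left(-605 - q{\left(h \right)}\right) \left(-1431\right) = \left(-605 - -14\right) \left(-1431\right) = \left(-605 + 14\right) \left(-1431\right) = \left(-591\right) \left(-1431\right) = 845721$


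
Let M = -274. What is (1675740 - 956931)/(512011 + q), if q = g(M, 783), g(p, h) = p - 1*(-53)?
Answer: 718809/511790 ≈ 1.4045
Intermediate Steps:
g(p, h) = 53 + p (g(p, h) = p + 53 = 53 + p)
q = -221 (q = 53 - 274 = -221)
(1675740 - 956931)/(512011 + q) = (1675740 - 956931)/(512011 - 221) = 718809/511790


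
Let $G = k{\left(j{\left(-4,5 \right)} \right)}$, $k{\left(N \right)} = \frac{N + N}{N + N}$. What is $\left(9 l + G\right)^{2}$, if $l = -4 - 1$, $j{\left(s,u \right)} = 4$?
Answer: $1936$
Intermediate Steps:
$k{\left(N \right)} = 1$ ($k{\left(N \right)} = \frac{2 N}{2 N} = 2 N \frac{1}{2 N} = 1$)
$l = -5$ ($l = -4 - 1 = -5$)
$G = 1$
$\left(9 l + G\right)^{2} = \left(9 \left(-5\right) + 1\right)^{2} = \left(-45 + 1\right)^{2} = \left(-44\right)^{2} = 1936$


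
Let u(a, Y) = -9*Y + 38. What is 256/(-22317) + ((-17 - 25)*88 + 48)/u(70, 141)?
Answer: 81097280/27472227 ≈ 2.9520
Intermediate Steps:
u(a, Y) = 38 - 9*Y
256/(-22317) + ((-17 - 25)*88 + 48)/u(70, 141) = 256/(-22317) + ((-17 - 25)*88 + 48)/(38 - 9*141) = 256*(-1/22317) + (-42*88 + 48)/(38 - 1269) = -256/22317 + (-3696 + 48)/(-1231) = -256/22317 - 3648*(-1/1231) = -256/22317 + 3648/1231 = 81097280/27472227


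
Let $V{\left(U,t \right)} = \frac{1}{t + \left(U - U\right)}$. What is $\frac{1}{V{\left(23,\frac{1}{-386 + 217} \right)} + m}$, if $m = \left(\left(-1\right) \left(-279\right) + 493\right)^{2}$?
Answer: $\frac{1}{595815} \approx 1.6784 \cdot 10^{-6}$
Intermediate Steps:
$V{\left(U,t \right)} = \frac{1}{t}$ ($V{\left(U,t \right)} = \frac{1}{t + 0} = \frac{1}{t}$)
$m = 595984$ ($m = \left(279 + 493\right)^{2} = 772^{2} = 595984$)
$\frac{1}{V{\left(23,\frac{1}{-386 + 217} \right)} + m} = \frac{1}{\frac{1}{\frac{1}{-386 + 217}} + 595984} = \frac{1}{\frac{1}{\frac{1}{-169}} + 595984} = \frac{1}{\frac{1}{- \frac{1}{169}} + 595984} = \frac{1}{-169 + 595984} = \frac{1}{595815}$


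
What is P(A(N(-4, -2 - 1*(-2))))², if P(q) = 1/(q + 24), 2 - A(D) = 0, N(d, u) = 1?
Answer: 1/676 ≈ 0.0014793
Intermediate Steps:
A(D) = 2 (A(D) = 2 - 1*0 = 2 + 0 = 2)
P(q) = 1/(24 + q)
P(A(N(-4, -2 - 1*(-2))))² = (1/(24 + 2))² = (1/26)² = 1/676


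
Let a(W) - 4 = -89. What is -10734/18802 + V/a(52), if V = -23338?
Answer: 12879079/47005 ≈ 273.99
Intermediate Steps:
a(W) = -85 (a(W) = 4 - 89 = -85)
-10734/18802 + V/a(52) = -10734/18802 - 23338/(-85) = -10734*1/18802 - 23338*(-1/85) = -5367/9401 + 23338/85 = 12879079/47005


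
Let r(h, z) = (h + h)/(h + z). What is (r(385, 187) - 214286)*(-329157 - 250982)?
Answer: 3232187004739/26 ≈ 1.2431e+11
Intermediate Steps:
r(h, z) = 2*h/(h + z) (r(h, z) = (2*h)/(h + z) = 2*h/(h + z))
(r(385, 187) - 214286)*(-329157 - 250982) = (2*385/(385 + 187) - 214286)*(-329157 - 250982) = (2*385/572 - 214286)*(-580139) = (2*385*(1/572) - 214286)*(-580139) = (35/26 - 214286)*(-580139) = -5571401/26*(-580139) = 3232187004739/26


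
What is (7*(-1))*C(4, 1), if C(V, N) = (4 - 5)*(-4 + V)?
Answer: 0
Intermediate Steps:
C(V, N) = 4 - V (C(V, N) = -(-4 + V) = 4 - V)
(7*(-1))*C(4, 1) = (7*(-1))*(4 - 1*4) = -7*(4 - 4) = -7*0 = 0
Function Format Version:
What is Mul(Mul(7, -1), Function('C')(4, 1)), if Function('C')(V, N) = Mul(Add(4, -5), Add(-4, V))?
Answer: 0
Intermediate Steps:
Function('C')(V, N) = Add(4, Mul(-1, V)) (Function('C')(V, N) = Mul(-1, Add(-4, V)) = Add(4, Mul(-1, V)))
Mul(Mul(7, -1), Function('C')(4, 1)) = Mul(Mul(7, -1), Add(4, Mul(-1, 4))) = Mul(-7, Add(4, -4)) = Mul(-7, 0) = 0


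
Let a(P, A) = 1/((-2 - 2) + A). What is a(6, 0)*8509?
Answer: -8509/4 ≈ -2127.3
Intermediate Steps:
a(P, A) = 1/(-4 + A)
a(6, 0)*8509 = 8509/(-4 + 0) = 8509/(-4) = -¼*8509 = -8509/4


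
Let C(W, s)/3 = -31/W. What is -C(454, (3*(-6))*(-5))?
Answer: 93/454 ≈ 0.20485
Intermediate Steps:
C(W, s) = -93/W (C(W, s) = 3*(-31/W) = -93/W)
-C(454, (3*(-6))*(-5)) = -(-93)/454 = -1*(-93/454) = 93/454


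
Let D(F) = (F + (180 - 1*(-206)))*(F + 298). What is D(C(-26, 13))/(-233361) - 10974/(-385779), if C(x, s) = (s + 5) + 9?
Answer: -16406760887/30008591073 ≈ -0.54674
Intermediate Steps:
C(x, s) = 14 + s (C(x, s) = (5 + s) + 9 = 14 + s)
D(F) = (298 + F)*(386 + F) (D(F) = (F + (180 + 206))*(298 + F) = (F + 386)*(298 + F) = (386 + F)*(298 + F) = (298 + F)*(386 + F))
D(C(-26, 13))/(-233361) - 10974/(-385779) = (115028 + (14 + 13)² + 684*(14 + 13))/(-233361) - 10974/(-385779) = (115028 + 27² + 684*27)*(-1/233361) - 10974*(-1/385779) = (115028 + 729 + 18468)*(-1/233361) + 3658/128593 = 134225*(-1/233361) + 3658/128593 = -134225/233361 + 3658/128593 = -16406760887/30008591073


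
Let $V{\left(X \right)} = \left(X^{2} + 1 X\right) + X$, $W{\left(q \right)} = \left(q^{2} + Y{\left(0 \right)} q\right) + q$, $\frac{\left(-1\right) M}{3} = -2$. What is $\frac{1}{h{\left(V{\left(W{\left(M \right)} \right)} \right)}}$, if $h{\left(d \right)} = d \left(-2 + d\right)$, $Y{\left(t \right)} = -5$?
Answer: $\frac{1}{27888} \approx 3.5858 \cdot 10^{-5}$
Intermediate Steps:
$M = 6$ ($M = \left(-3\right) \left(-2\right) = 6$)
$W{\left(q \right)} = q^{2} - 4 q$ ($W{\left(q \right)} = \left(q^{2} - 5 q\right) + q = q^{2} - 4 q$)
$V{\left(X \right)} = X^{2} + 2 X$ ($V{\left(X \right)} = \left(X^{2} + X\right) + X = \left(X + X^{2}\right) + X = X^{2} + 2 X$)
$\frac{1}{h{\left(V{\left(W{\left(M \right)} \right)} \right)}} = \frac{1}{6 \left(-4 + 6\right) \left(2 + 6 \left(-4 + 6\right)\right) \left(-2 + 6 \left(-4 + 6\right) \left(2 + 6 \left(-4 + 6\right)\right)\right)} = \frac{1}{6 \cdot 2 \left(2 + 6 \cdot 2\right) \left(-2 + 6 \cdot 2 \left(2 + 6 \cdot 2\right)\right)} = \frac{1}{12 \left(2 + 12\right) \left(-2 + 12 \left(2 + 12\right)\right)} = \frac{1}{12 \cdot 14 \left(-2 + 12 \cdot 14\right)} = \frac{1}{168 \left(-2 + 168\right)} = \frac{1}{168 \cdot 166} = \frac{1}{27888}$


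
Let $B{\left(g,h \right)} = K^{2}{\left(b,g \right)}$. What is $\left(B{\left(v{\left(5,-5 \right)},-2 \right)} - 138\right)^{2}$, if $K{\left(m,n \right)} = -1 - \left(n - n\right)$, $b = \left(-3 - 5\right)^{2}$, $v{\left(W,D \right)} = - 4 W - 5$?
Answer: $18769$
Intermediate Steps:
$v{\left(W,D \right)} = -5 - 4 W$
$b = 64$ ($b = \left(-8\right)^{2} = 64$)
$K{\left(m,n \right)} = -1$ ($K{\left(m,n \right)} = -1 - 0 = -1 + 0 = -1$)
$B{\left(g,h \right)} = 1$ ($B{\left(g,h \right)} = \left(-1\right)^{2} = 1$)
$\left(B{\left(v{\left(5,-5 \right)},-2 \right)} - 138\right)^{2} = \left(1 - 138\right)^{2} = \left(-137\right)^{2} = 18769$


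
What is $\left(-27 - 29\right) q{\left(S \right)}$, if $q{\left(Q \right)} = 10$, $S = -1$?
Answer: $-560$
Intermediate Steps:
$\left(-27 - 29\right) q{\left(S \right)} = \left(-27 - 29\right) 10 = \left(-56\right) 10 = -560$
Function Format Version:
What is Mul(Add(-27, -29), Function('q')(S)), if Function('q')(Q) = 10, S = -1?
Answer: -560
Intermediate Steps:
Mul(Add(-27, -29), Function('q')(S)) = Mul(Add(-27, -29), 10) = Mul(-56, 10) = -560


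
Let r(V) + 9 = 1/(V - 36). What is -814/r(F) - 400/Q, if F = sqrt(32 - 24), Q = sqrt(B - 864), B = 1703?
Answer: 9465192/104977 - 1628*sqrt(2)/104977 - 400*sqrt(839)/839 ≈ 76.333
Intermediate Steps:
Q = sqrt(839) (Q = sqrt(1703 - 864) = sqrt(839) ≈ 28.965)
F = 2*sqrt(2) (F = sqrt(8) = 2*sqrt(2) ≈ 2.8284)
r(V) = -9 + 1/(-36 + V) (r(V) = -9 + 1/(V - 36) = -9 + 1/(-36 + V))
-814/r(F) - 400/Q = -814*(-36 + 2*sqrt(2))/(325 - 18*sqrt(2)) - 400*sqrt(839)/839 = -400*sqrt(839)/839 - 814*(-36 + 2*sqrt(2))/(325 - 18*sqrt(2))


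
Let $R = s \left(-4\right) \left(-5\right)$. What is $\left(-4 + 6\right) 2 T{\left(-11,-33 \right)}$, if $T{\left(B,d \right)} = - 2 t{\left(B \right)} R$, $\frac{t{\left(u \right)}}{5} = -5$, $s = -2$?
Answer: $-8000$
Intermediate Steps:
$t{\left(u \right)} = -25$ ($t{\left(u \right)} = 5 \left(-5\right) = -25$)
$R = -40$ ($R = \left(-2\right) \left(-4\right) \left(-5\right) = 8 \left(-5\right) = -40$)
$T{\left(B,d \right)} = -2000$ ($T{\left(B,d \right)} = \left(-2\right) \left(-25\right) \left(-40\right) = 50 \left(-40\right) = -2000$)
$\left(-4 + 6\right) 2 T{\left(-11,-33 \right)} = \left(-4 + 6\right) 2 \left(-2000\right) = 2 \cdot 2 \left(-2000\right) = 4 \left(-2000\right) = -8000$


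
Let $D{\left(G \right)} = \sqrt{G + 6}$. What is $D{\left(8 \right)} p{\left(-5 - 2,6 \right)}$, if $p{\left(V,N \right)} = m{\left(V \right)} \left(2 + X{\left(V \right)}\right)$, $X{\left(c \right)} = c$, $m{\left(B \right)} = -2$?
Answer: $10 \sqrt{14} \approx 37.417$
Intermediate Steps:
$D{\left(G \right)} = \sqrt{6 + G}$
$p{\left(V,N \right)} = -4 - 2 V$ ($p{\left(V,N \right)} = - 2 \left(2 + V\right) = -4 - 2 V$)
$D{\left(8 \right)} p{\left(-5 - 2,6 \right)} = \sqrt{6 + 8} \left(-4 - 2 \left(-5 - 2\right)\right) = \sqrt{14} \left(-4 - 2 \left(-5 - 2\right)\right) = \sqrt{14} \left(-4 - -14\right) = \sqrt{14} \left(-4 + 14\right) = \sqrt{14} \cdot 10 = 10 \sqrt{14}$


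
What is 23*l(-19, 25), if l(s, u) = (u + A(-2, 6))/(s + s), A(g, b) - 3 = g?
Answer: -299/19 ≈ -15.737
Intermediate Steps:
A(g, b) = 3 + g
l(s, u) = (1 + u)/(2*s) (l(s, u) = (u + (3 - 2))/(s + s) = (u + 1)/((2*s)) = (1 + u)*(1/(2*s)) = (1 + u)/(2*s))
23*l(-19, 25) = 23*((½)*(1 + 25)/(-19)) = 23*((½)*(-1/19)*26) = 23*(-13/19) = -299/19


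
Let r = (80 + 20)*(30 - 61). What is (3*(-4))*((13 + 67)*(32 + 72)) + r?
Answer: -102940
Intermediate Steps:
r = -3100 (r = 100*(-31) = -3100)
(3*(-4))*((13 + 67)*(32 + 72)) + r = (3*(-4))*((13 + 67)*(32 + 72)) - 3100 = -960*104 - 3100 = -12*8320 - 3100 = -99840 - 3100 = -102940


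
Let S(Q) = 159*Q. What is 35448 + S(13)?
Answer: 37515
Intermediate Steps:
35448 + S(13) = 35448 + 159*13 = 35448 + 2067 = 37515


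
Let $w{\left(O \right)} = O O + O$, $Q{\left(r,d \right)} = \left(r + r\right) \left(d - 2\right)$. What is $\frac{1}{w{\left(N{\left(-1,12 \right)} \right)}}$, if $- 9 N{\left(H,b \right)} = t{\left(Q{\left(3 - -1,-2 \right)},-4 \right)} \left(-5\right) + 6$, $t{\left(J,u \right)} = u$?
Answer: $\frac{81}{442} \approx 0.18326$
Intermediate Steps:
$Q{\left(r,d \right)} = 2 r \left(-2 + d\right)$
$N{\left(H,b \right)} = - \frac{26}{9}$ ($N{\left(H,b \right)} = - \frac{\left(-4\right) \left(-5\right) + 6}{9} = - \frac{20 + 6}{9} = \left(- \frac{1}{9}\right) 26 = - \frac{26}{9}$)
$w{\left(O \right)} = O + O^{2}$ ($w{\left(O \right)} = O^{2} + O = O + O^{2}$)
$\frac{1}{w{\left(N{\left(-1,12 \right)} \right)}} = \frac{1}{\left(- \frac{26}{9}\right) \left(1 - \frac{26}{9}\right)} = \frac{1}{\left(- \frac{26}{9}\right) \left(- \frac{17}{9}\right)} = \frac{1}{\frac{442}{81}} = \frac{81}{442}$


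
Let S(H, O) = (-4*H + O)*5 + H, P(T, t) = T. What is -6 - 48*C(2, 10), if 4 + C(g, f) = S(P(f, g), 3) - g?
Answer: 8682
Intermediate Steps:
S(H, O) = -19*H + 5*O (S(H, O) = (O - 4*H)*5 + H = (-20*H + 5*O) + H = -19*H + 5*O)
C(g, f) = 11 - g - 19*f (C(g, f) = -4 + ((-19*f + 5*3) - g) = -4 + ((-19*f + 15) - g) = -4 + ((15 - 19*f) - g) = -4 + (15 - g - 19*f) = 11 - g - 19*f)
-6 - 48*C(2, 10) = -6 - 48*(11 - 1*2 - 19*10) = -6 - 48*(11 - 2 - 190) = -6 - 48*(-181) = -6 + 8688 = 8682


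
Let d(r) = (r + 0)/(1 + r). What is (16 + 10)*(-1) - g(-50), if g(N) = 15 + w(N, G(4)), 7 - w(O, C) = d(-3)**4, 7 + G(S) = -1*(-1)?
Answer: -687/16 ≈ -42.938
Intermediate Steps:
G(S) = -6 (G(S) = -7 - 1*(-1) = -7 + 1 = -6)
d(r) = r/(1 + r)
w(O, C) = 31/16 (w(O, C) = 7 - (-3/(1 - 3))**4 = 7 - (-3/(-2))**4 = 7 - (-3*(-1/2))**4 = 7 - (3/2)**4 = 7 - 1*81/16 = 7 - 81/16 = 31/16)
g(N) = 271/16 (g(N) = 15 + 31/16 = 271/16)
(16 + 10)*(-1) - g(-50) = (16 + 10)*(-1) - 1*271/16 = 26*(-1) - 271/16 = -26 - 271/16 = -687/16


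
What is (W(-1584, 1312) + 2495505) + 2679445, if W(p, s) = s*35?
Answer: 5220870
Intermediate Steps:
W(p, s) = 35*s
(W(-1584, 1312) + 2495505) + 2679445 = (35*1312 + 2495505) + 2679445 = (45920 + 2495505) + 2679445 = 2541425 + 2679445 = 5220870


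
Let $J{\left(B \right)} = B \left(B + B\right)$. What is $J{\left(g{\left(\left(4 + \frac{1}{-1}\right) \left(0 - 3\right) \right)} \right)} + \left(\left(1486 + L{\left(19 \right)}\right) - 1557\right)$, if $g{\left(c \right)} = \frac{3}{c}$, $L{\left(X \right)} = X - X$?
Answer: $- \frac{637}{9} \approx -70.778$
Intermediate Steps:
$L{\left(X \right)} = 0$
$J{\left(B \right)} = 2 B^{2}$ ($J{\left(B \right)} = B 2 B = 2 B^{2}$)
$J{\left(g{\left(\left(4 + \frac{1}{-1}\right) \left(0 - 3\right) \right)} \right)} + \left(\left(1486 + L{\left(19 \right)}\right) - 1557\right) = 2 \left(\frac{3}{\left(4 + \frac{1}{-1}\right) \left(0 - 3\right)}\right)^{2} + \left(\left(1486 + 0\right) - 1557\right) = 2 \left(\frac{3}{\left(4 - 1\right) \left(-3\right)}\right)^{2} + \left(1486 - 1557\right) = 2 \left(\frac{3}{3 \left(-3\right)}\right)^{2} - 71 = 2 \left(\frac{3}{-9}\right)^{2} - 71 = 2 \left(3 \left(- \frac{1}{9}\right)\right)^{2} - 71 = 2 \left(- \frac{1}{3}\right)^{2} - 71 = 2 \cdot \frac{1}{9} - 71 = \frac{2}{9} - 71 = - \frac{637}{9}$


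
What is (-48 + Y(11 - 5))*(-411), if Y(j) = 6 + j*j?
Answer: 2466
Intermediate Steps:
Y(j) = 6 + j**2
(-48 + Y(11 - 5))*(-411) = (-48 + (6 + (11 - 5)**2))*(-411) = (-48 + (6 + 6**2))*(-411) = (-48 + (6 + 36))*(-411) = (-48 + 42)*(-411) = -6*(-411) = 2466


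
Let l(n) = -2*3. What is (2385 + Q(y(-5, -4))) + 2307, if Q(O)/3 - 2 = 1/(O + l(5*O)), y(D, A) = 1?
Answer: 23487/5 ≈ 4697.4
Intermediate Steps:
l(n) = -6
Q(O) = 6 + 3/(-6 + O) (Q(O) = 6 + 3/(O - 6) = 6 + 3/(-6 + O))
(2385 + Q(y(-5, -4))) + 2307 = (2385 + 3*(-11 + 2*1)/(-6 + 1)) + 2307 = (2385 + 3*(-11 + 2)/(-5)) + 2307 = (2385 + 3*(-⅕)*(-9)) + 2307 = (2385 + 27/5) + 2307 = 11952/5 + 2307 = 23487/5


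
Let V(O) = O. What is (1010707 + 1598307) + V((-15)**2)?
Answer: 2609239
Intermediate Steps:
(1010707 + 1598307) + V((-15)**2) = (1010707 + 1598307) + (-15)**2 = 2609014 + 225 = 2609239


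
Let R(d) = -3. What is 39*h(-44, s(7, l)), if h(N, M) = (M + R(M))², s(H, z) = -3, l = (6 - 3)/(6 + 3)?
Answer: 1404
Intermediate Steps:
l = ⅓ (l = 3/9 = 3*(⅑) = ⅓ ≈ 0.33333)
h(N, M) = (-3 + M)² (h(N, M) = (M - 3)² = (-3 + M)²)
39*h(-44, s(7, l)) = 39*(-3 - 3)² = 39*(-6)² = 39*36 = 1404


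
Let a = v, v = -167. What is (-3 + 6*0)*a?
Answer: 501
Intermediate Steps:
a = -167
(-3 + 6*0)*a = (-3 + 6*0)*(-167) = (-3 + 0)*(-167) = -3*(-167) = 501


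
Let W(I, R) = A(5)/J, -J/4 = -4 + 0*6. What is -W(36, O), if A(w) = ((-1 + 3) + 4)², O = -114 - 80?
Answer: -9/4 ≈ -2.2500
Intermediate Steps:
J = 16 (J = -4*(-4 + 0*6) = -4*(-4 + 0) = -4*(-4) = 16)
O = -194
A(w) = 36 (A(w) = (2 + 4)² = 6² = 36)
W(I, R) = 9/4 (W(I, R) = 36/16 = 36*(1/16) = 9/4)
-W(36, O) = -1*9/4 = -9/4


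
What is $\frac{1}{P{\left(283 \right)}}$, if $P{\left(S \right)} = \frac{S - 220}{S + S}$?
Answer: $\frac{566}{63} \approx 8.9841$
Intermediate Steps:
$P{\left(S \right)} = \frac{-220 + S}{2 S}$
$\frac{1}{P{\left(283 \right)}} = \frac{1}{\frac{1}{2} \cdot \frac{1}{283} \left(-220 + 283\right)} = \frac{1}{\frac{1}{2} \cdot \frac{1}{283} \cdot 63} = \frac{1}{\frac{63}{566}} = \frac{566}{63}$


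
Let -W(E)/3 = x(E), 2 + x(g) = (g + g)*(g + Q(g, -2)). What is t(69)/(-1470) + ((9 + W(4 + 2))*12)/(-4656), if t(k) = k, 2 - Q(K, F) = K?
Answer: 9503/95060 ≈ 0.099968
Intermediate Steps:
Q(K, F) = 2 - K
x(g) = -2 + 4*g (x(g) = -2 + (g + g)*(g + (2 - g)) = -2 + (2*g)*2 = -2 + 4*g)
W(E) = 6 - 12*E (W(E) = -3*(-2 + 4*E) = 6 - 12*E)
t(69)/(-1470) + ((9 + W(4 + 2))*12)/(-4656) = 69/(-1470) + ((9 + (6 - 12*(4 + 2)))*12)/(-4656) = 69*(-1/1470) + ((9 + (6 - 12*6))*12)*(-1/4656) = -23/490 + ((9 + (6 - 72))*12)*(-1/4656) = -23/490 + ((9 - 66)*12)*(-1/4656) = -23/490 - 57*12*(-1/4656) = -23/490 - 684*(-1/4656) = -23/490 + 57/388 = 9503/95060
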